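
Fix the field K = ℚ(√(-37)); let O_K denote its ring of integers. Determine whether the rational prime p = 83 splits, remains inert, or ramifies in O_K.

Since -37 ≢ 1 mod 4, the ring of integers is ℤ[√-37] with discriminant 4·(-37) = -148.
disc(K) = -148 is not divisible by 83; 83 is unramified.
(-37/83) = 46^41 mod 83 = 82, giving Legendre symbol -1.
(-37/83) = -1, so 83 is inert.

p is inert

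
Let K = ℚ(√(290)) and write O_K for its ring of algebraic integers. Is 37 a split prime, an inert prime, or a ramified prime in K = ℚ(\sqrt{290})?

d = 290 ≡ 2 (mod 4), so O_K = ℤ[√290] and disc(K) = 4d = 1160.
disc(K) = 1160 is not divisible by 37; 37 is unramified.
Euler's criterion: 290^18 mod 37 = 36. Thus (290|37) = -1.
Legendre symbol -1 ⇒ 37 is inert.

remains prime (inert)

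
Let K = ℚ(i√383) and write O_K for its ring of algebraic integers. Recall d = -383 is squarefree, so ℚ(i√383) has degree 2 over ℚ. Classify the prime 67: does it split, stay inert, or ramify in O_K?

p splits

Since -383 ≡ 1 mod 4, the ring of integers is ℤ[(1+√-383)/2] with discriminant -383.
67 ∤ -383, so 67 is unramified.
(-383/67) = 19^33 mod 67 = 1, giving Legendre symbol 1.
(-383/67) = 1, so 67 splits.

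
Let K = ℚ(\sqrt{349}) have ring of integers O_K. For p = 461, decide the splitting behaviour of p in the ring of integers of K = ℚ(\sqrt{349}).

p is inert

349 mod 4 = 1, hence disc K = 349 and O_K = ℤ[(1+√349)/2].
Since gcd(461, 349) = 1 the prime 461 does not ramify.
Euler's criterion: 349^230 mod 461 = 460. Thus (349|461) = -1.
d is a non-residue mod p, hence 461 remains inert in O_K.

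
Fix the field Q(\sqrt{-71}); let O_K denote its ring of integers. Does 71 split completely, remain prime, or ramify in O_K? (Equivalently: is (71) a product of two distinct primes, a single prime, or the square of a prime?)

ramifies in O_K

d = -71 ≡ 1 (mod 4), so O_K = ℤ[(1+√-71)/2] and disc(K) = d = -71.
Ramification test: 71 | -71. The prime 71 ramifies in K.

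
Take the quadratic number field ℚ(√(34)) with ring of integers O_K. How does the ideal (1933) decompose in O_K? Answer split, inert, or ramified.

d = 34 ≡ 2 (mod 4), so O_K = ℤ[√34] and disc(K) = 4d = 136.
disc(K) = 136 is not divisible by 1933; 1933 is unramified.
Euler's criterion: 34^966 mod 1933 = 1. Thus (34|1933) = 1.
Legendre symbol 1 ⇒ 1933 is split.

split — (1933) = 𝔭₁𝔭₂ with 𝔭₁ ≠ 𝔭₂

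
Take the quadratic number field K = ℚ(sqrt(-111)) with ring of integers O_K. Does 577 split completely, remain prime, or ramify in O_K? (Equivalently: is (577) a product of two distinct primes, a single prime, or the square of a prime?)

Since -111 ≡ 1 mod 4, the ring of integers is ℤ[(1+√-111)/2] with discriminant -111.
disc(K) = -111 is not divisible by 577; 577 is unramified.
(-111/577) = 466^288 mod 577 = 576, giving Legendre symbol -1.
d is a non-residue mod p, hence 577 remains inert in O_K.

p is inert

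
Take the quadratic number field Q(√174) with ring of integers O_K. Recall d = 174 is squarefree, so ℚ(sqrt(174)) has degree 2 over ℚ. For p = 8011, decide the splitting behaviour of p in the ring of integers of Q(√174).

8011 splits in O_K

174 mod 4 = 2, hence disc K = 4·174 = 696 and O_K = ℤ[√174].
Since gcd(8011, 696) = 1 the prime 8011 does not ramify.
Euler's criterion: 174^4005 mod 8011 = 1. Thus (174|8011) = 1.
(174/8011) = 1, so 8011 splits.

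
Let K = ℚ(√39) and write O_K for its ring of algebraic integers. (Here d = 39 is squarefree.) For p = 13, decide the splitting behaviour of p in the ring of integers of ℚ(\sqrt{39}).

13 is ramified

d = 39 ≡ 3 (mod 4), so O_K = ℤ[√39] and disc(K) = 4d = 156.
13 divides disc(K) = 156, so 13 ramifies.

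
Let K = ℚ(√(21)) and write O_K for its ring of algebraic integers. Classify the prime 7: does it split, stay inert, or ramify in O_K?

7 is ramified

d = 21 ≡ 1 (mod 4), so O_K = ℤ[(1+√21)/2] and disc(K) = d = 21.
disc(K) = 21 = 7·3, so p = 7 is ramified.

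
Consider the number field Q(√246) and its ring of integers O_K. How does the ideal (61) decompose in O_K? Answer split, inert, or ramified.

inert

246 mod 4 = 2, hence disc K = 4·246 = 984 and O_K = ℤ[√246].
61 ∤ 984, so 61 is unramified.
Legendre symbol by Euler's criterion: (246/61) ≡ 246^30 ≡ 60 (mod 61), i.e. (246/61) = -1.
Legendre symbol -1 ⇒ 61 is inert.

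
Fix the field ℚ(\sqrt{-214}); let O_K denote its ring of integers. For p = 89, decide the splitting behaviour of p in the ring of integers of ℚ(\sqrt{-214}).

Since -214 ≢ 1 mod 4, the ring of integers is ℤ[√-214] with discriminant 4·(-214) = -856.
89 ∤ -856, so 89 is unramified.
Euler's criterion: (-214)^44 mod 89 = 1. Thus (-214|89) = 1.
(-214/89) = 1, so 89 splits.

89 splits in O_K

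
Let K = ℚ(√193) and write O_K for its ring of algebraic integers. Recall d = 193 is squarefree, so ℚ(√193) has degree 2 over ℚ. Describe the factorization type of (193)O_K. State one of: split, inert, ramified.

p ramifies

Since 193 ≡ 1 mod 4, the ring of integers is ℤ[(1+√193)/2] with discriminant 193.
disc(K) = 193 = 193·1, so p = 193 is ramified.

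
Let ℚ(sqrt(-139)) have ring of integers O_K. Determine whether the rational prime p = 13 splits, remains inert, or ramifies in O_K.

-139 mod 4 = 1, hence disc K = -139 and O_K = ℤ[(1+√-139)/2].
Since gcd(13, -139) = 1 the prime 13 does not ramify.
(-139/13) = 4^6 mod 13 = 1, giving Legendre symbol 1.
d is a quadratic residue mod p, hence 13 splits in O_K.

split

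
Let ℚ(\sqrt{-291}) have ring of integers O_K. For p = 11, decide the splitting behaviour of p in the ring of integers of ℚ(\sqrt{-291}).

d = -291 ≡ 1 (mod 4), so O_K = ℤ[(1+√-291)/2] and disc(K) = d = -291.
11 ∤ -291, so 11 is unramified.
Legendre symbol by Euler's criterion: (-291/11) ≡ (-291)^5 ≡ 10 (mod 11), i.e. (-291/11) = -1.
(-291/11) = -1, so 11 is inert.

p is inert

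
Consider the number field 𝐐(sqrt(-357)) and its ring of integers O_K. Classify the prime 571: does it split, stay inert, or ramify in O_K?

571 splits in O_K

d = -357 ≡ 3 (mod 4), so O_K = ℤ[√-357] and disc(K) = 4d = -1428.
disc(K) = -1428 is not divisible by 571; 571 is unramified.
Compute (-357/571) via Euler: 214^((571-1)/2) mod 571 = 1, so (-357/571) = 1.
d is a quadratic residue mod p, hence 571 splits in O_K.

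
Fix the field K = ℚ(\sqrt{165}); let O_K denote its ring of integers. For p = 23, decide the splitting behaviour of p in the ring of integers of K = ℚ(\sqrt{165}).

d = 165 ≡ 1 (mod 4), so O_K = ℤ[(1+√165)/2] and disc(K) = d = 165.
23 ∤ 165, so 23 is unramified.
Compute (165/23) via Euler: 4^((23-1)/2) mod 23 = 1, so (165/23) = 1.
d is a quadratic residue mod p, hence 23 splits in O_K.

split — (23) = 𝔭₁𝔭₂ with 𝔭₁ ≠ 𝔭₂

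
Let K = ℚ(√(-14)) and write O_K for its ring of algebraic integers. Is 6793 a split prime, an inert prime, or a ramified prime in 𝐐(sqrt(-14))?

d = -14 ≡ 2 (mod 4), so O_K = ℤ[√-14] and disc(K) = 4d = -56.
6793 ∤ -56, so 6793 is unramified.
(-14/6793) = 6779^3396 mod 6793 = 6792, giving Legendre symbol -1.
Legendre symbol -1 ⇒ 6793 is inert.

p is inert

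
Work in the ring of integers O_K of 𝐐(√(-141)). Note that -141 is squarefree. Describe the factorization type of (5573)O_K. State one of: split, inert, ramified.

d = -141 ≡ 3 (mod 4), so O_K = ℤ[√-141] and disc(K) = 4d = -564.
5573 ∤ -564, so 5573 is unramified.
Legendre symbol by Euler's criterion: (-141/5573) ≡ (-141)^2786 ≡ 5572 (mod 5573), i.e. (-141/5573) = -1.
d is a non-residue mod p, hence 5573 remains inert in O_K.

5573 remains inert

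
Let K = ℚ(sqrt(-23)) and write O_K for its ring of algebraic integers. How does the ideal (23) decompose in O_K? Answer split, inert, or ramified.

p ramifies

d = -23 ≡ 1 (mod 4), so O_K = ℤ[(1+√-23)/2] and disc(K) = d = -23.
Ramification test: 23 | -23. The prime 23 ramifies in K.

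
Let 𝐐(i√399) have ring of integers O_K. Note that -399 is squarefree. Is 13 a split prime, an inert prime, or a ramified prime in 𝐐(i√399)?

d = -399 ≡ 1 (mod 4), so O_K = ℤ[(1+√-399)/2] and disc(K) = d = -399.
disc(K) = -399 is not divisible by 13; 13 is unramified.
Legendre symbol by Euler's criterion: (-399/13) ≡ (-399)^6 ≡ 1 (mod 13), i.e. (-399/13) = 1.
d is a quadratic residue mod p, hence 13 splits in O_K.

13 splits in O_K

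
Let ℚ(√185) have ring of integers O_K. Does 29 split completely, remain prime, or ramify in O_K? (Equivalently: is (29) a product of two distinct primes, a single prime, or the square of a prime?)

inert — (29) stays prime in O_K

Since 185 ≡ 1 mod 4, the ring of integers is ℤ[(1+√185)/2] with discriminant 185.
disc(K) = 185 is not divisible by 29; 29 is unramified.
Compute (185/29) via Euler: 11^((29-1)/2) mod 29 = 28, so (185/29) = -1.
Legendre symbol -1 ⇒ 29 is inert.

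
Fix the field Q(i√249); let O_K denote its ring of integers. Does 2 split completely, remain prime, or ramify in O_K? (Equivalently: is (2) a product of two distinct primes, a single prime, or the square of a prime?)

2 is ramified

-249 mod 4 = 3, hence disc K = 4·(-249) = -996 and O_K = ℤ[√-249].
disc(K) = -996 = 2·(-498), so p = 2 is ramified.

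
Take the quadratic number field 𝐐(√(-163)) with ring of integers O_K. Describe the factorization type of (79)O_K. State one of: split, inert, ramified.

Since -163 ≡ 1 mod 4, the ring of integers is ℤ[(1+√-163)/2] with discriminant -163.
Since gcd(79, -163) = 1 the prime 79 does not ramify.
Compute (-163/79) via Euler: 74^((79-1)/2) mod 79 = 78, so (-163/79) = -1.
d is a non-residue mod p, hence 79 remains inert in O_K.

79 remains inert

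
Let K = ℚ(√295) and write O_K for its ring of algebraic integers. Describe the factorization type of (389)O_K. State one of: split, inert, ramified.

p splits

295 mod 4 = 3, hence disc K = 4·295 = 1180 and O_K = ℤ[√295].
Since gcd(389, 1180) = 1 the prime 389 does not ramify.
Compute (295/389) via Euler: 295^((389-1)/2) mod 389 = 1, so (295/389) = 1.
(295/389) = 1, so 389 splits.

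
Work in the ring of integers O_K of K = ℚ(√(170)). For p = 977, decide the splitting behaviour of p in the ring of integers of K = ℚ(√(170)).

d = 170 ≡ 2 (mod 4), so O_K = ℤ[√170] and disc(K) = 4d = 680.
disc(K) = 680 is not divisible by 977; 977 is unramified.
Legendre symbol by Euler's criterion: (170/977) ≡ 170^488 ≡ 976 (mod 977), i.e. (170/977) = -1.
d is a non-residue mod p, hence 977 remains inert in O_K.

remains prime (inert)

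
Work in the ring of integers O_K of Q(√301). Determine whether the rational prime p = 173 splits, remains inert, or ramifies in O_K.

p is inert

Since 301 ≡ 1 mod 4, the ring of integers is ℤ[(1+√301)/2] with discriminant 301.
disc(K) = 301 is not divisible by 173; 173 is unramified.
Compute (301/173) via Euler: 128^((173-1)/2) mod 173 = 172, so (301/173) = -1.
Legendre symbol -1 ⇒ 173 is inert.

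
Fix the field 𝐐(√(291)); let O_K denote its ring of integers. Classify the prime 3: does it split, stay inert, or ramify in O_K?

p ramifies

291 mod 4 = 3, hence disc K = 4·291 = 1164 and O_K = ℤ[√291].
Ramification test: 3 | 1164. The prime 3 ramifies in K.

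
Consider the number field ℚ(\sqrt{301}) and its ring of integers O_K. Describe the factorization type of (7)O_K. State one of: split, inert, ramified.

Since 301 ≡ 1 mod 4, the ring of integers is ℤ[(1+√301)/2] with discriminant 301.
disc(K) = 301 = 7·43, so p = 7 is ramified.

ramified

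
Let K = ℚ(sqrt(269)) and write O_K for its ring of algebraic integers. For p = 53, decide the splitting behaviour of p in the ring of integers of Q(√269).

d = 269 ≡ 1 (mod 4), so O_K = ℤ[(1+√269)/2] and disc(K) = d = 269.
Since gcd(53, 269) = 1 the prime 53 does not ramify.
Compute (269/53) via Euler: 4^((53-1)/2) mod 53 = 1, so (269/53) = 1.
(269/53) = 1, so 53 splits.

split — (53) = 𝔭₁𝔭₂ with 𝔭₁ ≠ 𝔭₂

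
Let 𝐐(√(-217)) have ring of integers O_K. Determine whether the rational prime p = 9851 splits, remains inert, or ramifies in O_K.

splits completely

d = -217 ≡ 3 (mod 4), so O_K = ℤ[√-217] and disc(K) = 4d = -868.
disc(K) = -868 is not divisible by 9851; 9851 is unramified.
Euler's criterion: (-217)^4925 mod 9851 = 1. Thus (-217|9851) = 1.
d is a quadratic residue mod p, hence 9851 splits in O_K.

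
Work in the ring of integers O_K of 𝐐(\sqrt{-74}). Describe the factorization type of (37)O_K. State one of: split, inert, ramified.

-74 mod 4 = 2, hence disc K = 4·(-74) = -296 and O_K = ℤ[√-74].
Ramification test: 37 | -296. The prime 37 ramifies in K.

ramified — (37) = 𝔭²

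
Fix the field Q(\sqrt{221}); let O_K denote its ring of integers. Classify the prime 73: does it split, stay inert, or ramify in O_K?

split

221 mod 4 = 1, hence disc K = 221 and O_K = ℤ[(1+√221)/2].
73 ∤ 221, so 73 is unramified.
(221/73) = 2^36 mod 73 = 1, giving Legendre symbol 1.
d is a quadratic residue mod p, hence 73 splits in O_K.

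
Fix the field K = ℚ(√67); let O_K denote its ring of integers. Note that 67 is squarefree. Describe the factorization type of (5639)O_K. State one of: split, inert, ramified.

5639 splits in O_K

d = 67 ≡ 3 (mod 4), so O_K = ℤ[√67] and disc(K) = 4d = 268.
Since gcd(5639, 268) = 1 the prime 5639 does not ramify.
Euler's criterion: 67^2819 mod 5639 = 1. Thus (67|5639) = 1.
Legendre symbol 1 ⇒ 5639 is split.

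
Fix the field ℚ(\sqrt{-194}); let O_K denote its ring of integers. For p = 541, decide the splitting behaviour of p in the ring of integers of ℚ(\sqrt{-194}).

split

d = -194 ≡ 2 (mod 4), so O_K = ℤ[√-194] and disc(K) = 4d = -776.
disc(K) = -776 is not divisible by 541; 541 is unramified.
Compute (-194/541) via Euler: 347^((541-1)/2) mod 541 = 1, so (-194/541) = 1.
(-194/541) = 1, so 541 splits.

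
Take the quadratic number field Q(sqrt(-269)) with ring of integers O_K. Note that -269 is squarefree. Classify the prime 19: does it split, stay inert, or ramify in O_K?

splits completely

-269 mod 4 = 3, hence disc K = 4·(-269) = -1076 and O_K = ℤ[√-269].
disc(K) = -1076 is not divisible by 19; 19 is unramified.
Compute (-269/19) via Euler: 16^((19-1)/2) mod 19 = 1, so (-269/19) = 1.
d is a quadratic residue mod p, hence 19 splits in O_K.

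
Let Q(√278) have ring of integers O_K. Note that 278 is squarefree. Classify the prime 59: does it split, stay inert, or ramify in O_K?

d = 278 ≡ 2 (mod 4), so O_K = ℤ[√278] and disc(K) = 4d = 1112.
59 ∤ 1112, so 59 is unramified.
Legendre symbol by Euler's criterion: (278/59) ≡ 278^29 ≡ 58 (mod 59), i.e. (278/59) = -1.
(278/59) = -1, so 59 is inert.

remains prime (inert)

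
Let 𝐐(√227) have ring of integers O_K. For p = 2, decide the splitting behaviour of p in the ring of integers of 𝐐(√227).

Since 227 ≢ 1 mod 4, the ring of integers is ℤ[√227] with discriminant 4·227 = 908.
disc(K) = 908 = 2·454, so p = 2 is ramified.

ramifies in O_K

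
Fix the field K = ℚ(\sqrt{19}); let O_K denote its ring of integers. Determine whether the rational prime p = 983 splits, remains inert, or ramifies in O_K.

983 splits in O_K

Since 19 ≢ 1 mod 4, the ring of integers is ℤ[√19] with discriminant 4·19 = 76.
Since gcd(983, 76) = 1 the prime 983 does not ramify.
Legendre symbol by Euler's criterion: (19/983) ≡ 19^491 ≡ 1 (mod 983), i.e. (19/983) = 1.
Legendre symbol 1 ⇒ 983 is split.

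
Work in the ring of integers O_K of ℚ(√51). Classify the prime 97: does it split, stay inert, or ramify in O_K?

Since 51 ≢ 1 mod 4, the ring of integers is ℤ[√51] with discriminant 4·51 = 204.
disc(K) = 204 is not divisible by 97; 97 is unramified.
Legendre symbol by Euler's criterion: (51/97) ≡ 51^48 ≡ 96 (mod 97), i.e. (51/97) = -1.
d is a non-residue mod p, hence 97 remains inert in O_K.

inert — (97) stays prime in O_K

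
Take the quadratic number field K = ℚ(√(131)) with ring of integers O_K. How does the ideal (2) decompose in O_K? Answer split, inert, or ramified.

ramifies in O_K

Since 131 ≢ 1 mod 4, the ring of integers is ℤ[√131] with discriminant 4·131 = 524.
disc(K) = 524 = 2·262, so p = 2 is ramified.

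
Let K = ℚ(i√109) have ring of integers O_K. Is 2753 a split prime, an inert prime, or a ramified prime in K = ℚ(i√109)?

p splits

d = -109 ≡ 3 (mod 4), so O_K = ℤ[√-109] and disc(K) = 4d = -436.
disc(K) = -436 is not divisible by 2753; 2753 is unramified.
Compute (-109/2753) via Euler: 2644^((2753-1)/2) mod 2753 = 1, so (-109/2753) = 1.
(-109/2753) = 1, so 2753 splits.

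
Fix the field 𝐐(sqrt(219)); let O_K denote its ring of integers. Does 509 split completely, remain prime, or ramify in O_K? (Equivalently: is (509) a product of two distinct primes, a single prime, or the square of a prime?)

Since 219 ≢ 1 mod 4, the ring of integers is ℤ[√219] with discriminant 4·219 = 876.
Since gcd(509, 876) = 1 the prime 509 does not ramify.
Compute (219/509) via Euler: 219^((509-1)/2) mod 509 = 508, so (219/509) = -1.
Legendre symbol -1 ⇒ 509 is inert.

p is inert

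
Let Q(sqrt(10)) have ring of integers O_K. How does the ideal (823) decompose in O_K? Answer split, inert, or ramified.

remains prime (inert)

10 mod 4 = 2, hence disc K = 4·10 = 40 and O_K = ℤ[√10].
Since gcd(823, 40) = 1 the prime 823 does not ramify.
Compute (10/823) via Euler: 10^((823-1)/2) mod 823 = 822, so (10/823) = -1.
Legendre symbol -1 ⇒ 823 is inert.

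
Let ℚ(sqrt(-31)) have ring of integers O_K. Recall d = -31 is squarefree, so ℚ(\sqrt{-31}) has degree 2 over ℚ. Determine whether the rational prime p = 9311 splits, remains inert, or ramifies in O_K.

Since -31 ≡ 1 mod 4, the ring of integers is ℤ[(1+√-31)/2] with discriminant -31.
Since gcd(9311, -31) = 1 the prime 9311 does not ramify.
Compute (-31/9311) via Euler: 9280^((9311-1)/2) mod 9311 = 9310, so (-31/9311) = -1.
d is a non-residue mod p, hence 9311 remains inert in O_K.

9311 remains inert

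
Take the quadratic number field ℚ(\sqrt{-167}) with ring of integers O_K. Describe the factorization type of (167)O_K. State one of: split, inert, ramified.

p ramifies

-167 mod 4 = 1, hence disc K = -167 and O_K = ℤ[(1+√-167)/2].
167 divides disc(K) = -167, so 167 ramifies.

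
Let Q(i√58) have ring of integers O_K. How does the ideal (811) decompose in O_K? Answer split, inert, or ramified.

p splits

-58 mod 4 = 2, hence disc K = 4·(-58) = -232 and O_K = ℤ[√-58].
Since gcd(811, -232) = 1 the prime 811 does not ramify.
(-58/811) = 753^405 mod 811 = 1, giving Legendre symbol 1.
Legendre symbol 1 ⇒ 811 is split.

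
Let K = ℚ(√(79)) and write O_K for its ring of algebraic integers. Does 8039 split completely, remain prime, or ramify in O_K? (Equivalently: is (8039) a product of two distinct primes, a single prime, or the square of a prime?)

d = 79 ≡ 3 (mod 4), so O_K = ℤ[√79] and disc(K) = 4d = 316.
disc(K) = 316 is not divisible by 8039; 8039 is unramified.
Euler's criterion: 79^4019 mod 8039 = 1. Thus (79|8039) = 1.
(79/8039) = 1, so 8039 splits.

split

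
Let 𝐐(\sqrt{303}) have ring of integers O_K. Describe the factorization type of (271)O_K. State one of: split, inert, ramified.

split — (271) = 𝔭₁𝔭₂ with 𝔭₁ ≠ 𝔭₂

Since 303 ≢ 1 mod 4, the ring of integers is ℤ[√303] with discriminant 4·303 = 1212.
disc(K) = 1212 is not divisible by 271; 271 is unramified.
Euler's criterion: 303^135 mod 271 = 1. Thus (303|271) = 1.
Legendre symbol 1 ⇒ 271 is split.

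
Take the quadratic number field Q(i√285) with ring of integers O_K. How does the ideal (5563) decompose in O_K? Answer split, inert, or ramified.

inert

Since -285 ≢ 1 mod 4, the ring of integers is ℤ[√-285] with discriminant 4·(-285) = -1140.
5563 ∤ -1140, so 5563 is unramified.
Legendre symbol by Euler's criterion: (-285/5563) ≡ (-285)^2781 ≡ 5562 (mod 5563), i.e. (-285/5563) = -1.
Legendre symbol -1 ⇒ 5563 is inert.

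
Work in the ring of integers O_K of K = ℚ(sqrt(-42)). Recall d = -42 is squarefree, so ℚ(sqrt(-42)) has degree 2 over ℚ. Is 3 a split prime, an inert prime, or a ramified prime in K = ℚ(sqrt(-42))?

p ramifies

d = -42 ≡ 2 (mod 4), so O_K = ℤ[√-42] and disc(K) = 4d = -168.
disc(K) = -168 = 3·(-56), so p = 3 is ramified.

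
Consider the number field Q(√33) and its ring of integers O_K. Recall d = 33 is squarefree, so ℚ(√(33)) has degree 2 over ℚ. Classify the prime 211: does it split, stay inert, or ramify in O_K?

p is inert

Since 33 ≡ 1 mod 4, the ring of integers is ℤ[(1+√33)/2] with discriminant 33.
Since gcd(211, 33) = 1 the prime 211 does not ramify.
Compute (33/211) via Euler: 33^((211-1)/2) mod 211 = 210, so (33/211) = -1.
(33/211) = -1, so 211 is inert.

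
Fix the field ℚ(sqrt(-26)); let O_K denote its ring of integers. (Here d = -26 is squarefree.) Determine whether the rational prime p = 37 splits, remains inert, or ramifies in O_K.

Since -26 ≢ 1 mod 4, the ring of integers is ℤ[√-26] with discriminant 4·(-26) = -104.
Since gcd(37, -104) = 1 the prime 37 does not ramify.
Euler's criterion: (-26)^18 mod 37 = 1. Thus (-26|37) = 1.
(-26/37) = 1, so 37 splits.

p splits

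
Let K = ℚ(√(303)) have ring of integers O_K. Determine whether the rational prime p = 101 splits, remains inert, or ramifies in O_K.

303 mod 4 = 3, hence disc K = 4·303 = 1212 and O_K = ℤ[√303].
101 divides disc(K) = 1212, so 101 ramifies.

ramifies in O_K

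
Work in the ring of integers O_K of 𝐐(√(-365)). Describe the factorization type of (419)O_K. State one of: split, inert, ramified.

remains prime (inert)

d = -365 ≡ 3 (mod 4), so O_K = ℤ[√-365] and disc(K) = 4d = -1460.
disc(K) = -1460 is not divisible by 419; 419 is unramified.
Legendre symbol by Euler's criterion: (-365/419) ≡ (-365)^209 ≡ 418 (mod 419), i.e. (-365/419) = -1.
(-365/419) = -1, so 419 is inert.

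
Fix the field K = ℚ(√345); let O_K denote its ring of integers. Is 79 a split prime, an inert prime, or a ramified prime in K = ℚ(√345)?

d = 345 ≡ 1 (mod 4), so O_K = ℤ[(1+√345)/2] and disc(K) = d = 345.
Since gcd(79, 345) = 1 the prime 79 does not ramify.
(345/79) = 29^39 mod 79 = 78, giving Legendre symbol -1.
Legendre symbol -1 ⇒ 79 is inert.

p is inert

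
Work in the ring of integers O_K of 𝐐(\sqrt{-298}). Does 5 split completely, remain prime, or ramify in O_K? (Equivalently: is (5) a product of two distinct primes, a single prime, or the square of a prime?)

inert — (5) stays prime in O_K

-298 mod 4 = 2, hence disc K = 4·(-298) = -1192 and O_K = ℤ[√-298].
Since gcd(5, -1192) = 1 the prime 5 does not ramify.
(-298/5) = 2^2 mod 5 = 4, giving Legendre symbol -1.
d is a non-residue mod p, hence 5 remains inert in O_K.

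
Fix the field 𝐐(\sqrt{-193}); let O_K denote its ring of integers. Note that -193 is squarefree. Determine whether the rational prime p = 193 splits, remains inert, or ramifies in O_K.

ramified

d = -193 ≡ 3 (mod 4), so O_K = ℤ[√-193] and disc(K) = 4d = -772.
disc(K) = -772 = 193·(-4), so p = 193 is ramified.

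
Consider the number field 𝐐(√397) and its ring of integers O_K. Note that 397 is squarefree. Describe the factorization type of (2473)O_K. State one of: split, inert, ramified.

397 mod 4 = 1, hence disc K = 397 and O_K = ℤ[(1+√397)/2].
Since gcd(2473, 397) = 1 the prime 2473 does not ramify.
Compute (397/2473) via Euler: 397^((2473-1)/2) mod 2473 = 1, so (397/2473) = 1.
(397/2473) = 1, so 2473 splits.

2473 splits in O_K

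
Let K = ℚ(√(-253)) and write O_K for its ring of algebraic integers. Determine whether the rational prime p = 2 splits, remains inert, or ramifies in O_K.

2 is ramified

-253 mod 4 = 3, hence disc K = 4·(-253) = -1012 and O_K = ℤ[√-253].
disc(K) = -1012 = 2·(-506), so p = 2 is ramified.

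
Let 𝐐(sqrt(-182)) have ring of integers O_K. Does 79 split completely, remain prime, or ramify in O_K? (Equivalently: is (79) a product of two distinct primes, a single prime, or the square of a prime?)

split — (79) = 𝔭₁𝔭₂ with 𝔭₁ ≠ 𝔭₂

-182 mod 4 = 2, hence disc K = 4·(-182) = -728 and O_K = ℤ[√-182].
disc(K) = -728 is not divisible by 79; 79 is unramified.
Euler's criterion: (-182)^39 mod 79 = 1. Thus (-182|79) = 1.
Legendre symbol 1 ⇒ 79 is split.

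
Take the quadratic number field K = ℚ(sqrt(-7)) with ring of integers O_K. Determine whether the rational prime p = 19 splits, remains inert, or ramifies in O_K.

inert

d = -7 ≡ 1 (mod 4), so O_K = ℤ[(1+√-7)/2] and disc(K) = d = -7.
disc(K) = -7 is not divisible by 19; 19 is unramified.
Legendre symbol by Euler's criterion: (-7/19) ≡ (-7)^9 ≡ 18 (mod 19), i.e. (-7/19) = -1.
Legendre symbol -1 ⇒ 19 is inert.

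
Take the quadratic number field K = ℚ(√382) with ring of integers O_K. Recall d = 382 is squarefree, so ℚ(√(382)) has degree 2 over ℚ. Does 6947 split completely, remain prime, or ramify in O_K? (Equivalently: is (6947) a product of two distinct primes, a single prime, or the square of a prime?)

inert — (6947) stays prime in O_K

Since 382 ≢ 1 mod 4, the ring of integers is ℤ[√382] with discriminant 4·382 = 1528.
Since gcd(6947, 1528) = 1 the prime 6947 does not ramify.
Euler's criterion: 382^3473 mod 6947 = 6946. Thus (382|6947) = -1.
d is a non-residue mod p, hence 6947 remains inert in O_K.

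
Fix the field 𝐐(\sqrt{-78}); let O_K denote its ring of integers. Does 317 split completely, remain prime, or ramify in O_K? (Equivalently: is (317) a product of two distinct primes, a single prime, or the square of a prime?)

d = -78 ≡ 2 (mod 4), so O_K = ℤ[√-78] and disc(K) = 4d = -312.
disc(K) = -312 is not divisible by 317; 317 is unramified.
(-78/317) = 239^158 mod 317 = 316, giving Legendre symbol -1.
Legendre symbol -1 ⇒ 317 is inert.

inert — (317) stays prime in O_K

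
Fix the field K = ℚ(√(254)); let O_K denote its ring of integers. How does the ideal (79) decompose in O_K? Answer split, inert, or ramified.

d = 254 ≡ 2 (mod 4), so O_K = ℤ[√254] and disc(K) = 4d = 1016.
Since gcd(79, 1016) = 1 the prime 79 does not ramify.
Compute (254/79) via Euler: 17^((79-1)/2) mod 79 = 78, so (254/79) = -1.
(254/79) = -1, so 79 is inert.

79 remains inert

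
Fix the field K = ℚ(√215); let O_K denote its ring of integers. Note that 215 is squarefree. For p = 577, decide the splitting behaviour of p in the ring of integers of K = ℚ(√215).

215 mod 4 = 3, hence disc K = 4·215 = 860 and O_K = ℤ[√215].
Since gcd(577, 860) = 1 the prime 577 does not ramify.
Compute (215/577) via Euler: 215^((577-1)/2) mod 577 = 1, so (215/577) = 1.
(215/577) = 1, so 577 splits.

p splits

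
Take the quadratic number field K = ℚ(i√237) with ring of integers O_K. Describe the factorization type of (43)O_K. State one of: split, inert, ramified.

splits completely

-237 mod 4 = 3, hence disc K = 4·(-237) = -948 and O_K = ℤ[√-237].
Since gcd(43, -948) = 1 the prime 43 does not ramify.
Compute (-237/43) via Euler: 21^((43-1)/2) mod 43 = 1, so (-237/43) = 1.
(-237/43) = 1, so 43 splits.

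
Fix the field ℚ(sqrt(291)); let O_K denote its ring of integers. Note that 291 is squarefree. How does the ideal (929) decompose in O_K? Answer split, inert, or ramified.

291 mod 4 = 3, hence disc K = 4·291 = 1164 and O_K = ℤ[√291].
Since gcd(929, 1164) = 1 the prime 929 does not ramify.
Compute (291/929) via Euler: 291^((929-1)/2) mod 929 = 1, so (291/929) = 1.
d is a quadratic residue mod p, hence 929 splits in O_K.

split — (929) = 𝔭₁𝔭₂ with 𝔭₁ ≠ 𝔭₂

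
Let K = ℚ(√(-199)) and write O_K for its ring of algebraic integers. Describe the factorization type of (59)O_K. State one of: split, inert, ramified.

inert — (59) stays prime in O_K

-199 mod 4 = 1, hence disc K = -199 and O_K = ℤ[(1+√-199)/2].
Since gcd(59, -199) = 1 the prime 59 does not ramify.
Legendre symbol by Euler's criterion: (-199/59) ≡ (-199)^29 ≡ 58 (mod 59), i.e. (-199/59) = -1.
Legendre symbol -1 ⇒ 59 is inert.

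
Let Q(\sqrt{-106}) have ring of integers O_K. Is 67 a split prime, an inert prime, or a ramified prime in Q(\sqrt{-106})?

inert — (67) stays prime in O_K

-106 mod 4 = 2, hence disc K = 4·(-106) = -424 and O_K = ℤ[√-106].
Since gcd(67, -424) = 1 the prime 67 does not ramify.
Euler's criterion: (-106)^33 mod 67 = 66. Thus (-106|67) = -1.
(-106/67) = -1, so 67 is inert.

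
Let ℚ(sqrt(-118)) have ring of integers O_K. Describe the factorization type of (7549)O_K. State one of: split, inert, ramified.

p splits

-118 mod 4 = 2, hence disc K = 4·(-118) = -472 and O_K = ℤ[√-118].
Since gcd(7549, -472) = 1 the prime 7549 does not ramify.
(-118/7549) = 7431^3774 mod 7549 = 1, giving Legendre symbol 1.
Legendre symbol 1 ⇒ 7549 is split.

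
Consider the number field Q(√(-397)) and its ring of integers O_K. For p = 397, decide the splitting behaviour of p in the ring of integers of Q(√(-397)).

-397 mod 4 = 3, hence disc K = 4·(-397) = -1588 and O_K = ℤ[√-397].
disc(K) = -1588 = 397·(-4), so p = 397 is ramified.

ramified — (397) = 𝔭²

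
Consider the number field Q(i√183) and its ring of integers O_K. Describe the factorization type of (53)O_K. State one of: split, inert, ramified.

Since -183 ≡ 1 mod 4, the ring of integers is ℤ[(1+√-183)/2] with discriminant -183.
Since gcd(53, -183) = 1 the prime 53 does not ramify.
(-183/53) = 29^26 mod 53 = 1, giving Legendre symbol 1.
(-183/53) = 1, so 53 splits.

p splits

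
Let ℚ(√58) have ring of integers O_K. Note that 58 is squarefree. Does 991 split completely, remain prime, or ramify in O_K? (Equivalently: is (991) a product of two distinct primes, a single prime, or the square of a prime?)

Since 58 ≢ 1 mod 4, the ring of integers is ℤ[√58] with discriminant 4·58 = 232.
991 ∤ 232, so 991 is unramified.
(58/991) = 58^495 mod 991 = 1, giving Legendre symbol 1.
d is a quadratic residue mod p, hence 991 splits in O_K.

991 splits in O_K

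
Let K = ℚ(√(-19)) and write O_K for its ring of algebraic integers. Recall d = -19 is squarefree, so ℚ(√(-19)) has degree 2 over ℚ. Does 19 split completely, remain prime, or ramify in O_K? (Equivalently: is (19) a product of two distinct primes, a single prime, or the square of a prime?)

Since -19 ≡ 1 mod 4, the ring of integers is ℤ[(1+√-19)/2] with discriminant -19.
19 divides disc(K) = -19, so 19 ramifies.

ramified — (19) = 𝔭²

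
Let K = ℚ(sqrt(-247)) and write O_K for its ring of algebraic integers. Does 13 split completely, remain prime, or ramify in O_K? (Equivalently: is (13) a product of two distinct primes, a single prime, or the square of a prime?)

Since -247 ≡ 1 mod 4, the ring of integers is ℤ[(1+√-247)/2] with discriminant -247.
disc(K) = -247 = 13·(-19), so p = 13 is ramified.

p ramifies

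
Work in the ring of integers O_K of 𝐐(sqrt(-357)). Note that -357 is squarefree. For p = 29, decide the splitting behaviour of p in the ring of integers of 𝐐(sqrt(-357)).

d = -357 ≡ 3 (mod 4), so O_K = ℤ[√-357] and disc(K) = 4d = -1428.
disc(K) = -1428 is not divisible by 29; 29 is unramified.
(-357/29) = 20^14 mod 29 = 1, giving Legendre symbol 1.
(-357/29) = 1, so 29 splits.

split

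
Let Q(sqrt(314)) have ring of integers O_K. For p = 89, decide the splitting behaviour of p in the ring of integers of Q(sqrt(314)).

d = 314 ≡ 2 (mod 4), so O_K = ℤ[√314] and disc(K) = 4d = 1256.
disc(K) = 1256 is not divisible by 89; 89 is unramified.
Euler's criterion: 314^44 mod 89 = 1. Thus (314|89) = 1.
(314/89) = 1, so 89 splits.

89 splits in O_K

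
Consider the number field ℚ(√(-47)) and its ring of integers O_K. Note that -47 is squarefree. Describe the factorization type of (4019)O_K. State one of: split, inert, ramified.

-47 mod 4 = 1, hence disc K = -47 and O_K = ℤ[(1+√-47)/2].
disc(K) = -47 is not divisible by 4019; 4019 is unramified.
Legendre symbol by Euler's criterion: (-47/4019) ≡ (-47)^2009 ≡ 1 (mod 4019), i.e. (-47/4019) = 1.
Legendre symbol 1 ⇒ 4019 is split.

splits completely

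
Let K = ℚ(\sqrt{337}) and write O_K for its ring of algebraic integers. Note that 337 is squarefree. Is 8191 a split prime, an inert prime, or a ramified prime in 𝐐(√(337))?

splits completely

Since 337 ≡ 1 mod 4, the ring of integers is ℤ[(1+√337)/2] with discriminant 337.
disc(K) = 337 is not divisible by 8191; 8191 is unramified.
Legendre symbol by Euler's criterion: (337/8191) ≡ 337^4095 ≡ 1 (mod 8191), i.e. (337/8191) = 1.
Legendre symbol 1 ⇒ 8191 is split.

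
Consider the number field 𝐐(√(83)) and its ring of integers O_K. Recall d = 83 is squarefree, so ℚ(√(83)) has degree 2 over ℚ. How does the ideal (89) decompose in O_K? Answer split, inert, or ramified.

inert

d = 83 ≡ 3 (mod 4), so O_K = ℤ[√83] and disc(K) = 4d = 332.
89 ∤ 332, so 89 is unramified.
(83/89) = 83^44 mod 89 = 88, giving Legendre symbol -1.
d is a non-residue mod p, hence 89 remains inert in O_K.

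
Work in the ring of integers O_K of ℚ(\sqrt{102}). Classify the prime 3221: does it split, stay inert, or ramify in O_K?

p splits

102 mod 4 = 2, hence disc K = 4·102 = 408 and O_K = ℤ[√102].
disc(K) = 408 is not divisible by 3221; 3221 is unramified.
Compute (102/3221) via Euler: 102^((3221-1)/2) mod 3221 = 1, so (102/3221) = 1.
d is a quadratic residue mod p, hence 3221 splits in O_K.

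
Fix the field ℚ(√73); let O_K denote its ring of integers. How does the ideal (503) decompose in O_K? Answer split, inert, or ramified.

split

d = 73 ≡ 1 (mod 4), so O_K = ℤ[(1+√73)/2] and disc(K) = d = 73.
disc(K) = 73 is not divisible by 503; 503 is unramified.
Legendre symbol by Euler's criterion: (73/503) ≡ 73^251 ≡ 1 (mod 503), i.e. (73/503) = 1.
(73/503) = 1, so 503 splits.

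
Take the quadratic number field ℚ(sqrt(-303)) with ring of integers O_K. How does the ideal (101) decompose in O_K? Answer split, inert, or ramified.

ramified — (101) = 𝔭²

Since -303 ≡ 1 mod 4, the ring of integers is ℤ[(1+√-303)/2] with discriminant -303.
101 divides disc(K) = -303, so 101 ramifies.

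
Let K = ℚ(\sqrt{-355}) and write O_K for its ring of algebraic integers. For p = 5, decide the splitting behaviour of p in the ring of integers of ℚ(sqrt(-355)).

ramified

Since -355 ≡ 1 mod 4, the ring of integers is ℤ[(1+√-355)/2] with discriminant -355.
Ramification test: 5 | -355. The prime 5 ramifies in K.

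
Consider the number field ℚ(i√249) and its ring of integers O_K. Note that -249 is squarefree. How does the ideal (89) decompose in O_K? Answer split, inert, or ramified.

-249 mod 4 = 3, hence disc K = 4·(-249) = -996 and O_K = ℤ[√-249].
Since gcd(89, -996) = 1 the prime 89 does not ramify.
Legendre symbol by Euler's criterion: (-249/89) ≡ (-249)^44 ≡ 1 (mod 89), i.e. (-249/89) = 1.
Legendre symbol 1 ⇒ 89 is split.

splits completely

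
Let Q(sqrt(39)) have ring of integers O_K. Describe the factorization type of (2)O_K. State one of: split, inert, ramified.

d = 39 ≡ 3 (mod 4), so O_K = ℤ[√39] and disc(K) = 4d = 156.
2 divides disc(K) = 156, so 2 ramifies.

2 is ramified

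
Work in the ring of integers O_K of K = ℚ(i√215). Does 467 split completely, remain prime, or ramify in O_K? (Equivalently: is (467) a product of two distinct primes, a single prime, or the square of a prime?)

Since -215 ≡ 1 mod 4, the ring of integers is ℤ[(1+√-215)/2] with discriminant -215.
disc(K) = -215 is not divisible by 467; 467 is unramified.
Legendre symbol by Euler's criterion: (-215/467) ≡ (-215)^233 ≡ 1 (mod 467), i.e. (-215/467) = 1.
Legendre symbol 1 ⇒ 467 is split.

split — (467) = 𝔭₁𝔭₂ with 𝔭₁ ≠ 𝔭₂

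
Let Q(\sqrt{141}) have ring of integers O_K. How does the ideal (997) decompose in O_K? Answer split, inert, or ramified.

d = 141 ≡ 1 (mod 4), so O_K = ℤ[(1+√141)/2] and disc(K) = d = 141.
Since gcd(997, 141) = 1 the prime 997 does not ramify.
Compute (141/997) via Euler: 141^((997-1)/2) mod 997 = 996, so (141/997) = -1.
(141/997) = -1, so 997 is inert.

p is inert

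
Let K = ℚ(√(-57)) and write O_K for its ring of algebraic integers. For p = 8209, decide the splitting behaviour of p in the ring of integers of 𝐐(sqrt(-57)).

split — (8209) = 𝔭₁𝔭₂ with 𝔭₁ ≠ 𝔭₂

Since -57 ≢ 1 mod 4, the ring of integers is ℤ[√-57] with discriminant 4·(-57) = -228.
8209 ∤ -228, so 8209 is unramified.
Legendre symbol by Euler's criterion: (-57/8209) ≡ (-57)^4104 ≡ 1 (mod 8209), i.e. (-57/8209) = 1.
(-57/8209) = 1, so 8209 splits.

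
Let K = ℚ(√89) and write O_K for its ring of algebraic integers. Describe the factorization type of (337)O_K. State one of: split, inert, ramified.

Since 89 ≡ 1 mod 4, the ring of integers is ℤ[(1+√89)/2] with discriminant 89.
337 ∤ 89, so 337 is unramified.
Legendre symbol by Euler's criterion: (89/337) ≡ 89^168 ≡ 336 (mod 337), i.e. (89/337) = -1.
Legendre symbol -1 ⇒ 337 is inert.

inert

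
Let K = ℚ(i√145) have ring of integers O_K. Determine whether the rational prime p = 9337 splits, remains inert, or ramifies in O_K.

9337 remains inert

d = -145 ≡ 3 (mod 4), so O_K = ℤ[√-145] and disc(K) = 4d = -580.
9337 ∤ -580, so 9337 is unramified.
Euler's criterion: (-145)^4668 mod 9337 = 9336. Thus (-145|9337) = -1.
(-145/9337) = -1, so 9337 is inert.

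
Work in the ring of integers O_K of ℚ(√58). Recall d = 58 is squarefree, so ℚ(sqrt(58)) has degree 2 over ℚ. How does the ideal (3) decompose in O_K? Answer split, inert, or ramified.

p splits

Since 58 ≢ 1 mod 4, the ring of integers is ℤ[√58] with discriminant 4·58 = 232.
3 ∤ 232, so 3 is unramified.
Compute (58/3) via Euler: 1^((3-1)/2) mod 3 = 1, so (58/3) = 1.
(58/3) = 1, so 3 splits.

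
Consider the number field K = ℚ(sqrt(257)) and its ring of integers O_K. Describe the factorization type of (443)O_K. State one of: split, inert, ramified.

Since 257 ≡ 1 mod 4, the ring of integers is ℤ[(1+√257)/2] with discriminant 257.
disc(K) = 257 is not divisible by 443; 443 is unramified.
Compute (257/443) via Euler: 257^((443-1)/2) mod 443 = 442, so (257/443) = -1.
d is a non-residue mod p, hence 443 remains inert in O_K.

p is inert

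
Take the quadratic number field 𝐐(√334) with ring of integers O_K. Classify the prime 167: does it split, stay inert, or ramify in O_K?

ramified

Since 334 ≢ 1 mod 4, the ring of integers is ℤ[√334] with discriminant 4·334 = 1336.
167 divides disc(K) = 1336, so 167 ramifies.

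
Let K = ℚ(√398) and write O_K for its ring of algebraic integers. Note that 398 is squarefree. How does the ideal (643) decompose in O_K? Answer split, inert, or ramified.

398 mod 4 = 2, hence disc K = 4·398 = 1592 and O_K = ℤ[√398].
643 ∤ 1592, so 643 is unramified.
Euler's criterion: 398^321 mod 643 = 1. Thus (398|643) = 1.
Legendre symbol 1 ⇒ 643 is split.

643 splits in O_K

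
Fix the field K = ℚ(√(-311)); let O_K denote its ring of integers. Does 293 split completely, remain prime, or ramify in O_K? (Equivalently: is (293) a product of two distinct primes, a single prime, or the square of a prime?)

d = -311 ≡ 1 (mod 4), so O_K = ℤ[(1+√-311)/2] and disc(K) = d = -311.
Since gcd(293, -311) = 1 the prime 293 does not ramify.
Legendre symbol by Euler's criterion: (-311/293) ≡ (-311)^146 ≡ 292 (mod 293), i.e. (-311/293) = -1.
d is a non-residue mod p, hence 293 remains inert in O_K.

remains prime (inert)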